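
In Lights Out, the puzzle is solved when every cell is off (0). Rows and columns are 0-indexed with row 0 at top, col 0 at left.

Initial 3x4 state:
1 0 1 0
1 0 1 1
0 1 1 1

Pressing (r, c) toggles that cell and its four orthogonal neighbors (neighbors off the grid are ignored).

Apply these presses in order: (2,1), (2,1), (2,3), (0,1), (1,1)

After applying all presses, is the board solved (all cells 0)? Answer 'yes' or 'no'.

Answer: yes

Derivation:
After press 1 at (2,1):
1 0 1 0
1 1 1 1
1 0 0 1

After press 2 at (2,1):
1 0 1 0
1 0 1 1
0 1 1 1

After press 3 at (2,3):
1 0 1 0
1 0 1 0
0 1 0 0

After press 4 at (0,1):
0 1 0 0
1 1 1 0
0 1 0 0

After press 5 at (1,1):
0 0 0 0
0 0 0 0
0 0 0 0

Lights still on: 0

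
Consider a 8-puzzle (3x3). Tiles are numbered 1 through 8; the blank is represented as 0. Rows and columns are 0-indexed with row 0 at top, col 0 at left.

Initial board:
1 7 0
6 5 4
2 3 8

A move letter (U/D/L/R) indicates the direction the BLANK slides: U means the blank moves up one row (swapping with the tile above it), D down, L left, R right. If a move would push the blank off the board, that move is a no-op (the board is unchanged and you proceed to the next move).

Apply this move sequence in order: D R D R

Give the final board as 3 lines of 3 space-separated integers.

Answer: 1 7 4
6 5 8
2 3 0

Derivation:
After move 1 (D):
1 7 4
6 5 0
2 3 8

After move 2 (R):
1 7 4
6 5 0
2 3 8

After move 3 (D):
1 7 4
6 5 8
2 3 0

After move 4 (R):
1 7 4
6 5 8
2 3 0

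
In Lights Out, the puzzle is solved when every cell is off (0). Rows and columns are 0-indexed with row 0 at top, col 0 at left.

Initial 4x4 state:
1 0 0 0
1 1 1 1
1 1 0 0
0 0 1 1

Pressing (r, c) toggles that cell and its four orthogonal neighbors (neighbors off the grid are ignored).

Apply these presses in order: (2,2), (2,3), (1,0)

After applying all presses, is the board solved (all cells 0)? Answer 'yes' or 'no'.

After press 1 at (2,2):
1 0 0 0
1 1 0 1
1 0 1 1
0 0 0 1

After press 2 at (2,3):
1 0 0 0
1 1 0 0
1 0 0 0
0 0 0 0

After press 3 at (1,0):
0 0 0 0
0 0 0 0
0 0 0 0
0 0 0 0

Lights still on: 0

Answer: yes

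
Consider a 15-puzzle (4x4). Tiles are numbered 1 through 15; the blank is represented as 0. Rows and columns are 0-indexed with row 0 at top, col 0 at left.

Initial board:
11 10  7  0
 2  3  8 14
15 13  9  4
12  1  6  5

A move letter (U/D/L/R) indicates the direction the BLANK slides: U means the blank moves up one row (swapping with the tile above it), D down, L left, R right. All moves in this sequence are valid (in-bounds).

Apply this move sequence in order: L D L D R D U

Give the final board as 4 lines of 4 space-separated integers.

After move 1 (L):
11 10  0  7
 2  3  8 14
15 13  9  4
12  1  6  5

After move 2 (D):
11 10  8  7
 2  3  0 14
15 13  9  4
12  1  6  5

After move 3 (L):
11 10  8  7
 2  0  3 14
15 13  9  4
12  1  6  5

After move 4 (D):
11 10  8  7
 2 13  3 14
15  0  9  4
12  1  6  5

After move 5 (R):
11 10  8  7
 2 13  3 14
15  9  0  4
12  1  6  5

After move 6 (D):
11 10  8  7
 2 13  3 14
15  9  6  4
12  1  0  5

After move 7 (U):
11 10  8  7
 2 13  3 14
15  9  0  4
12  1  6  5

Answer: 11 10  8  7
 2 13  3 14
15  9  0  4
12  1  6  5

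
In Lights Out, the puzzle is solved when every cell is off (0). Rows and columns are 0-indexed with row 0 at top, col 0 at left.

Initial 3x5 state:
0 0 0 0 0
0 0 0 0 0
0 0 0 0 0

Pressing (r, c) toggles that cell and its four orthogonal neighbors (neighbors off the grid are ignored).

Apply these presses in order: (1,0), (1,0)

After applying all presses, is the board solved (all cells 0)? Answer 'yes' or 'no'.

After press 1 at (1,0):
1 0 0 0 0
1 1 0 0 0
1 0 0 0 0

After press 2 at (1,0):
0 0 0 0 0
0 0 0 0 0
0 0 0 0 0

Lights still on: 0

Answer: yes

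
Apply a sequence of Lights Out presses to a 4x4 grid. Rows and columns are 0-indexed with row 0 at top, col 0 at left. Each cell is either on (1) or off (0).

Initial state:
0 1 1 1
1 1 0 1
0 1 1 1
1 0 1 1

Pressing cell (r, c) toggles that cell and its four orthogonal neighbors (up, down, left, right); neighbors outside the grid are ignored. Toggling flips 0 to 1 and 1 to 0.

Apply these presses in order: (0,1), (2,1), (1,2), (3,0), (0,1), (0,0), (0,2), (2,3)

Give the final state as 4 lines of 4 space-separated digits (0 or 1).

After press 1 at (0,1):
1 0 0 1
1 0 0 1
0 1 1 1
1 0 1 1

After press 2 at (2,1):
1 0 0 1
1 1 0 1
1 0 0 1
1 1 1 1

After press 3 at (1,2):
1 0 1 1
1 0 1 0
1 0 1 1
1 1 1 1

After press 4 at (3,0):
1 0 1 1
1 0 1 0
0 0 1 1
0 0 1 1

After press 5 at (0,1):
0 1 0 1
1 1 1 0
0 0 1 1
0 0 1 1

After press 6 at (0,0):
1 0 0 1
0 1 1 0
0 0 1 1
0 0 1 1

After press 7 at (0,2):
1 1 1 0
0 1 0 0
0 0 1 1
0 0 1 1

After press 8 at (2,3):
1 1 1 0
0 1 0 1
0 0 0 0
0 0 1 0

Answer: 1 1 1 0
0 1 0 1
0 0 0 0
0 0 1 0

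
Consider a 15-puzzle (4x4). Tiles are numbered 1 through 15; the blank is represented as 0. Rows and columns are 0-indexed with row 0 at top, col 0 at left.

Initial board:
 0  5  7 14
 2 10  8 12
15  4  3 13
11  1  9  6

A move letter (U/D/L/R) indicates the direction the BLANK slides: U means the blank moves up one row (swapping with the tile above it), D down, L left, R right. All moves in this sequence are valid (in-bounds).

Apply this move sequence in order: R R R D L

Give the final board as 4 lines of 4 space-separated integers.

Answer:  5  7 14 12
 2 10  0  8
15  4  3 13
11  1  9  6

Derivation:
After move 1 (R):
 5  0  7 14
 2 10  8 12
15  4  3 13
11  1  9  6

After move 2 (R):
 5  7  0 14
 2 10  8 12
15  4  3 13
11  1  9  6

After move 3 (R):
 5  7 14  0
 2 10  8 12
15  4  3 13
11  1  9  6

After move 4 (D):
 5  7 14 12
 2 10  8  0
15  4  3 13
11  1  9  6

After move 5 (L):
 5  7 14 12
 2 10  0  8
15  4  3 13
11  1  9  6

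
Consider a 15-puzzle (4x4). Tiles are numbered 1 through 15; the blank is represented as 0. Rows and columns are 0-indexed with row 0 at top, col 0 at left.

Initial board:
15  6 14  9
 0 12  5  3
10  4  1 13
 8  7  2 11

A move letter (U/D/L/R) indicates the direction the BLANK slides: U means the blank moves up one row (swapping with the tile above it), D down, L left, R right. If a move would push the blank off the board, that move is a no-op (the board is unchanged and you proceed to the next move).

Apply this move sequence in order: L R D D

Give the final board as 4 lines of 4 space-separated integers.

Answer: 15  6 14  9
12  4  5  3
10  7  1 13
 8  0  2 11

Derivation:
After move 1 (L):
15  6 14  9
 0 12  5  3
10  4  1 13
 8  7  2 11

After move 2 (R):
15  6 14  9
12  0  5  3
10  4  1 13
 8  7  2 11

After move 3 (D):
15  6 14  9
12  4  5  3
10  0  1 13
 8  7  2 11

After move 4 (D):
15  6 14  9
12  4  5  3
10  7  1 13
 8  0  2 11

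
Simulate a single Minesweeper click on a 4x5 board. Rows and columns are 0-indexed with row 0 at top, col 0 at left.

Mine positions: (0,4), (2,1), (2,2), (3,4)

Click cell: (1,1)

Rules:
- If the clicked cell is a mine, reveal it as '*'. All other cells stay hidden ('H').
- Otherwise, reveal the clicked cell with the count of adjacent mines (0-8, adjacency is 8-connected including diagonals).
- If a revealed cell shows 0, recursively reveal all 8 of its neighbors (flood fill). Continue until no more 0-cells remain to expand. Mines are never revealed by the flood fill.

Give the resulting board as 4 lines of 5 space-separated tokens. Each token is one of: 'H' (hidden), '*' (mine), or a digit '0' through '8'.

H H H H H
H 2 H H H
H H H H H
H H H H H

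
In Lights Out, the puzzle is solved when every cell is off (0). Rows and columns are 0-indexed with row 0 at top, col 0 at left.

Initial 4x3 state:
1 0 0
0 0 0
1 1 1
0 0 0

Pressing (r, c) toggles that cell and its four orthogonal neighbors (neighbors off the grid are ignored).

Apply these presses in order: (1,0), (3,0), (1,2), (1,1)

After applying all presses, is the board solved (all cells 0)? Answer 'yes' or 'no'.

After press 1 at (1,0):
0 0 0
1 1 0
0 1 1
0 0 0

After press 2 at (3,0):
0 0 0
1 1 0
1 1 1
1 1 0

After press 3 at (1,2):
0 0 1
1 0 1
1 1 0
1 1 0

After press 4 at (1,1):
0 1 1
0 1 0
1 0 0
1 1 0

Lights still on: 6

Answer: no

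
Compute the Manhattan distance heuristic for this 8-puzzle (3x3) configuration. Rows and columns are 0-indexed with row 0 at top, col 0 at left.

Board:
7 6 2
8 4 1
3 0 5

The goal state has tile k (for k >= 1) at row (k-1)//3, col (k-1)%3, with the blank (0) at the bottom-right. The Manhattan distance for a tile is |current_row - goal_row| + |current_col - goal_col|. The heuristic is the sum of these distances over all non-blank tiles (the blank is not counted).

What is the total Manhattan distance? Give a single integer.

Tile 7: (0,0)->(2,0) = 2
Tile 6: (0,1)->(1,2) = 2
Tile 2: (0,2)->(0,1) = 1
Tile 8: (1,0)->(2,1) = 2
Tile 4: (1,1)->(1,0) = 1
Tile 1: (1,2)->(0,0) = 3
Tile 3: (2,0)->(0,2) = 4
Tile 5: (2,2)->(1,1) = 2
Sum: 2 + 2 + 1 + 2 + 1 + 3 + 4 + 2 = 17

Answer: 17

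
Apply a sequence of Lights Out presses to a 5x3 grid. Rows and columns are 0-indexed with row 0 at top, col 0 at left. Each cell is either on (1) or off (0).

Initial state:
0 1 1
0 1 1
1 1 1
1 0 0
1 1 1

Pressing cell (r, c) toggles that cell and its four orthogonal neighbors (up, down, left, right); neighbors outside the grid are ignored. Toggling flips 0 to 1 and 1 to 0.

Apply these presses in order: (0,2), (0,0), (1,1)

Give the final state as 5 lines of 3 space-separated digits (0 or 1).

Answer: 1 0 0
0 0 1
1 0 1
1 0 0
1 1 1

Derivation:
After press 1 at (0,2):
0 0 0
0 1 0
1 1 1
1 0 0
1 1 1

After press 2 at (0,0):
1 1 0
1 1 0
1 1 1
1 0 0
1 1 1

After press 3 at (1,1):
1 0 0
0 0 1
1 0 1
1 0 0
1 1 1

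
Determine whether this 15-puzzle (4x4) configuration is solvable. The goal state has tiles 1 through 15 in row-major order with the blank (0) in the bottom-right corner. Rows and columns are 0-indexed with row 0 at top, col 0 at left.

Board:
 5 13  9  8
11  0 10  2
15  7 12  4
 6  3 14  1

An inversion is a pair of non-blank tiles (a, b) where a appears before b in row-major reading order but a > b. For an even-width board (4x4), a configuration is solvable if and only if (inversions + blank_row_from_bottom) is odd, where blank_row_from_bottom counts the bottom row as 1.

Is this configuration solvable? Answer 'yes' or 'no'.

Answer: no

Derivation:
Inversions: 63
Blank is in row 1 (0-indexed from top), which is row 3 counting from the bottom (bottom = 1).
63 + 3 = 66, which is even, so the puzzle is not solvable.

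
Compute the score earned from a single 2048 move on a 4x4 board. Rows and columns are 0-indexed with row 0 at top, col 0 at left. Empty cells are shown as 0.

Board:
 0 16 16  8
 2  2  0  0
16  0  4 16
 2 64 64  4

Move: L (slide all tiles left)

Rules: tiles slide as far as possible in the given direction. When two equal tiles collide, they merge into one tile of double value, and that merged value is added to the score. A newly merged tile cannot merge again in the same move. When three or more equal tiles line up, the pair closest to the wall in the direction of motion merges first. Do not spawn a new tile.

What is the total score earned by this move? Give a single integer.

Slide left:
row 0: [0, 16, 16, 8] -> [32, 8, 0, 0]  score +32 (running 32)
row 1: [2, 2, 0, 0] -> [4, 0, 0, 0]  score +4 (running 36)
row 2: [16, 0, 4, 16] -> [16, 4, 16, 0]  score +0 (running 36)
row 3: [2, 64, 64, 4] -> [2, 128, 4, 0]  score +128 (running 164)
Board after move:
 32   8   0   0
  4   0   0   0
 16   4  16   0
  2 128   4   0

Answer: 164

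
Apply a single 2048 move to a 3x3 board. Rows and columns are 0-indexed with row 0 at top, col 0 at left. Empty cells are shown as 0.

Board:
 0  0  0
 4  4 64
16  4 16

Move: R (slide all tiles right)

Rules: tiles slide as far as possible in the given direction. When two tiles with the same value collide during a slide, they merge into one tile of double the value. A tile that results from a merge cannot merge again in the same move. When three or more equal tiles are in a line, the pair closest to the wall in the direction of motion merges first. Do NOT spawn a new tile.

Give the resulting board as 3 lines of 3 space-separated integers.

Slide right:
row 0: [0, 0, 0] -> [0, 0, 0]
row 1: [4, 4, 64] -> [0, 8, 64]
row 2: [16, 4, 16] -> [16, 4, 16]

Answer:  0  0  0
 0  8 64
16  4 16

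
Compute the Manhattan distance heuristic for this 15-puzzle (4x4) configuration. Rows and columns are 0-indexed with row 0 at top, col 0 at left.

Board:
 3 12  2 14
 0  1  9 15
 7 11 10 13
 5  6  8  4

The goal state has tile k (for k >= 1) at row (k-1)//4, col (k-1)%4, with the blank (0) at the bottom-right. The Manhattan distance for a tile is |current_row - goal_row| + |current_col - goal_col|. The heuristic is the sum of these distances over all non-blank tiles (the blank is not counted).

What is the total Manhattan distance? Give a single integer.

Tile 3: (0,0)->(0,2) = 2
Tile 12: (0,1)->(2,3) = 4
Tile 2: (0,2)->(0,1) = 1
Tile 14: (0,3)->(3,1) = 5
Tile 1: (1,1)->(0,0) = 2
Tile 9: (1,2)->(2,0) = 3
Tile 15: (1,3)->(3,2) = 3
Tile 7: (2,0)->(1,2) = 3
Tile 11: (2,1)->(2,2) = 1
Tile 10: (2,2)->(2,1) = 1
Tile 13: (2,3)->(3,0) = 4
Tile 5: (3,0)->(1,0) = 2
Tile 6: (3,1)->(1,1) = 2
Tile 8: (3,2)->(1,3) = 3
Tile 4: (3,3)->(0,3) = 3
Sum: 2 + 4 + 1 + 5 + 2 + 3 + 3 + 3 + 1 + 1 + 4 + 2 + 2 + 3 + 3 = 39

Answer: 39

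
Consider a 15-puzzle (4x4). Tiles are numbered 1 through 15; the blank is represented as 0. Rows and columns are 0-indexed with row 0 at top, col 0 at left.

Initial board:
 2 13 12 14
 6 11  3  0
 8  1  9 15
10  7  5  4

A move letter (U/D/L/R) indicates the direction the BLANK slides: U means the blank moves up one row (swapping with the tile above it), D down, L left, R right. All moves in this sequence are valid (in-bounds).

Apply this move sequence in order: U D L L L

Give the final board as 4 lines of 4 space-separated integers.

After move 1 (U):
 2 13 12  0
 6 11  3 14
 8  1  9 15
10  7  5  4

After move 2 (D):
 2 13 12 14
 6 11  3  0
 8  1  9 15
10  7  5  4

After move 3 (L):
 2 13 12 14
 6 11  0  3
 8  1  9 15
10  7  5  4

After move 4 (L):
 2 13 12 14
 6  0 11  3
 8  1  9 15
10  7  5  4

After move 5 (L):
 2 13 12 14
 0  6 11  3
 8  1  9 15
10  7  5  4

Answer:  2 13 12 14
 0  6 11  3
 8  1  9 15
10  7  5  4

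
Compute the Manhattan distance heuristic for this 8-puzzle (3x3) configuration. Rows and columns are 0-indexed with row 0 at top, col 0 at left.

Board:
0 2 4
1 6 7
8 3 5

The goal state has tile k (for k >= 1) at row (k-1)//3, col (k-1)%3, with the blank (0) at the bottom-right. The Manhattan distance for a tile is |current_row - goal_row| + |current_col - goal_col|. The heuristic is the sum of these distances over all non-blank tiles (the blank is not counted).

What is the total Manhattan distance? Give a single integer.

Answer: 14

Derivation:
Tile 2: at (0,1), goal (0,1), distance |0-0|+|1-1| = 0
Tile 4: at (0,2), goal (1,0), distance |0-1|+|2-0| = 3
Tile 1: at (1,0), goal (0,0), distance |1-0|+|0-0| = 1
Tile 6: at (1,1), goal (1,2), distance |1-1|+|1-2| = 1
Tile 7: at (1,2), goal (2,0), distance |1-2|+|2-0| = 3
Tile 8: at (2,0), goal (2,1), distance |2-2|+|0-1| = 1
Tile 3: at (2,1), goal (0,2), distance |2-0|+|1-2| = 3
Tile 5: at (2,2), goal (1,1), distance |2-1|+|2-1| = 2
Sum: 0 + 3 + 1 + 1 + 3 + 1 + 3 + 2 = 14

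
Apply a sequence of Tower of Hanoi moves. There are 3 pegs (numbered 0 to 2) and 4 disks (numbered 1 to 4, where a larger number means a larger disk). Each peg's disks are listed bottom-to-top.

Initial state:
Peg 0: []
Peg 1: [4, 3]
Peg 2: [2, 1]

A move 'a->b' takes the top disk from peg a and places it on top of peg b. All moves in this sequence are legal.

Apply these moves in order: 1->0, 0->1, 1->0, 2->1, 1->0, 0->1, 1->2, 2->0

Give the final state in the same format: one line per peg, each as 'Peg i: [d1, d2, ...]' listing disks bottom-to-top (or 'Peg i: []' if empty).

After move 1 (1->0):
Peg 0: [3]
Peg 1: [4]
Peg 2: [2, 1]

After move 2 (0->1):
Peg 0: []
Peg 1: [4, 3]
Peg 2: [2, 1]

After move 3 (1->0):
Peg 0: [3]
Peg 1: [4]
Peg 2: [2, 1]

After move 4 (2->1):
Peg 0: [3]
Peg 1: [4, 1]
Peg 2: [2]

After move 5 (1->0):
Peg 0: [3, 1]
Peg 1: [4]
Peg 2: [2]

After move 6 (0->1):
Peg 0: [3]
Peg 1: [4, 1]
Peg 2: [2]

After move 7 (1->2):
Peg 0: [3]
Peg 1: [4]
Peg 2: [2, 1]

After move 8 (2->0):
Peg 0: [3, 1]
Peg 1: [4]
Peg 2: [2]

Answer: Peg 0: [3, 1]
Peg 1: [4]
Peg 2: [2]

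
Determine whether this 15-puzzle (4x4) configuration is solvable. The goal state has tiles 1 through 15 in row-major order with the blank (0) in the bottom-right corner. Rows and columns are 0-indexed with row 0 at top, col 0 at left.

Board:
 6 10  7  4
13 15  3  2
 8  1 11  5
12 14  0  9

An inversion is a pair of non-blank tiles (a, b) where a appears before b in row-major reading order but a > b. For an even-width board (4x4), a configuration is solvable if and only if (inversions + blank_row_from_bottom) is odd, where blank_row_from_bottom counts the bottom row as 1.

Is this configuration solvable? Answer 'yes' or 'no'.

Inversions: 47
Blank is in row 3 (0-indexed from top), which is row 1 counting from the bottom (bottom = 1).
47 + 1 = 48, which is even, so the puzzle is not solvable.

Answer: no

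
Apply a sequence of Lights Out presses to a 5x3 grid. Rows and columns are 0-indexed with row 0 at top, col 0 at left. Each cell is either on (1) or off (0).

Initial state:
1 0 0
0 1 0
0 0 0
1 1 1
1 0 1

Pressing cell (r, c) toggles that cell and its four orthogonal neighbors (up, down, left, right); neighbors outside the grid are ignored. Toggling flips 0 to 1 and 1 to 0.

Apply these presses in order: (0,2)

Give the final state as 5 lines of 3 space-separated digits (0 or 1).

After press 1 at (0,2):
1 1 1
0 1 1
0 0 0
1 1 1
1 0 1

Answer: 1 1 1
0 1 1
0 0 0
1 1 1
1 0 1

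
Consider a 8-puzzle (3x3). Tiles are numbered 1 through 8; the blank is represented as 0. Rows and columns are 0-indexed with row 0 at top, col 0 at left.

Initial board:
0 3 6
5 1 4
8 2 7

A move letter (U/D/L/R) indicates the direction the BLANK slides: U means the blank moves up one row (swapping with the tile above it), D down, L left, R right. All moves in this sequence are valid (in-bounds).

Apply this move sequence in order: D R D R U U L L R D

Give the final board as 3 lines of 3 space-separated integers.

After move 1 (D):
5 3 6
0 1 4
8 2 7

After move 2 (R):
5 3 6
1 0 4
8 2 7

After move 3 (D):
5 3 6
1 2 4
8 0 7

After move 4 (R):
5 3 6
1 2 4
8 7 0

After move 5 (U):
5 3 6
1 2 0
8 7 4

After move 6 (U):
5 3 0
1 2 6
8 7 4

After move 7 (L):
5 0 3
1 2 6
8 7 4

After move 8 (L):
0 5 3
1 2 6
8 7 4

After move 9 (R):
5 0 3
1 2 6
8 7 4

After move 10 (D):
5 2 3
1 0 6
8 7 4

Answer: 5 2 3
1 0 6
8 7 4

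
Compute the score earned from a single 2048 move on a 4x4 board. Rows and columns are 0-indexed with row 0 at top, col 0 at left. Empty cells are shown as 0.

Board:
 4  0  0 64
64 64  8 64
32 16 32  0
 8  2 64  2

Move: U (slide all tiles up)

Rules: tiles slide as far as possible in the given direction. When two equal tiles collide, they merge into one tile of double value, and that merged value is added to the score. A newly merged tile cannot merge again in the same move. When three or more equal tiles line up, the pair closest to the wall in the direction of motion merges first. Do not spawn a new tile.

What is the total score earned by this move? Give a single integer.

Slide up:
col 0: [4, 64, 32, 8] -> [4, 64, 32, 8]  score +0 (running 0)
col 1: [0, 64, 16, 2] -> [64, 16, 2, 0]  score +0 (running 0)
col 2: [0, 8, 32, 64] -> [8, 32, 64, 0]  score +0 (running 0)
col 3: [64, 64, 0, 2] -> [128, 2, 0, 0]  score +128 (running 128)
Board after move:
  4  64   8 128
 64  16  32   2
 32   2  64   0
  8   0   0   0

Answer: 128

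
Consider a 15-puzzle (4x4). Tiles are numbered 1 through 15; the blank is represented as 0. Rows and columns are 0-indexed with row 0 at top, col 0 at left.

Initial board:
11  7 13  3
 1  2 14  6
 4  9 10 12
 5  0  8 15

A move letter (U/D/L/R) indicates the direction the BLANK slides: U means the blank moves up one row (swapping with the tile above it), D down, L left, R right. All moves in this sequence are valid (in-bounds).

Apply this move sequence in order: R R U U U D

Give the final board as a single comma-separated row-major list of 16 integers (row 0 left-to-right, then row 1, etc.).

Answer: 11, 7, 13, 3, 1, 2, 14, 0, 4, 9, 10, 6, 5, 8, 15, 12

Derivation:
After move 1 (R):
11  7 13  3
 1  2 14  6
 4  9 10 12
 5  8  0 15

After move 2 (R):
11  7 13  3
 1  2 14  6
 4  9 10 12
 5  8 15  0

After move 3 (U):
11  7 13  3
 1  2 14  6
 4  9 10  0
 5  8 15 12

After move 4 (U):
11  7 13  3
 1  2 14  0
 4  9 10  6
 5  8 15 12

After move 5 (U):
11  7 13  0
 1  2 14  3
 4  9 10  6
 5  8 15 12

After move 6 (D):
11  7 13  3
 1  2 14  0
 4  9 10  6
 5  8 15 12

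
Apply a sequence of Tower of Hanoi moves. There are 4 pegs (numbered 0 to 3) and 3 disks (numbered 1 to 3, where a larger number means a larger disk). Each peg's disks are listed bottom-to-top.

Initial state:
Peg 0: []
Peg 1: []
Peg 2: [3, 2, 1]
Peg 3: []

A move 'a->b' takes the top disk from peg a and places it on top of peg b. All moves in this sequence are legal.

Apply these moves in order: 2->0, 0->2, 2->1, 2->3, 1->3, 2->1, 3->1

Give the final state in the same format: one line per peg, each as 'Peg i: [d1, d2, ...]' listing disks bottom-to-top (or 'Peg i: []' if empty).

Answer: Peg 0: []
Peg 1: [3, 1]
Peg 2: []
Peg 3: [2]

Derivation:
After move 1 (2->0):
Peg 0: [1]
Peg 1: []
Peg 2: [3, 2]
Peg 3: []

After move 2 (0->2):
Peg 0: []
Peg 1: []
Peg 2: [3, 2, 1]
Peg 3: []

After move 3 (2->1):
Peg 0: []
Peg 1: [1]
Peg 2: [3, 2]
Peg 3: []

After move 4 (2->3):
Peg 0: []
Peg 1: [1]
Peg 2: [3]
Peg 3: [2]

After move 5 (1->3):
Peg 0: []
Peg 1: []
Peg 2: [3]
Peg 3: [2, 1]

After move 6 (2->1):
Peg 0: []
Peg 1: [3]
Peg 2: []
Peg 3: [2, 1]

After move 7 (3->1):
Peg 0: []
Peg 1: [3, 1]
Peg 2: []
Peg 3: [2]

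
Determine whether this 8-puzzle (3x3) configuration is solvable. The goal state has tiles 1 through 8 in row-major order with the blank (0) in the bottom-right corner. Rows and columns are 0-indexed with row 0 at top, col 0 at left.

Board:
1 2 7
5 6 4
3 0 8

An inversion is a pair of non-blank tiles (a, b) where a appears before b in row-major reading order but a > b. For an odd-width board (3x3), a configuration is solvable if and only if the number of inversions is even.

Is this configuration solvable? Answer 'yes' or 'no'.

Answer: no

Derivation:
Inversions (pairs i<j in row-major order where tile[i] > tile[j] > 0): 9
9 is odd, so the puzzle is not solvable.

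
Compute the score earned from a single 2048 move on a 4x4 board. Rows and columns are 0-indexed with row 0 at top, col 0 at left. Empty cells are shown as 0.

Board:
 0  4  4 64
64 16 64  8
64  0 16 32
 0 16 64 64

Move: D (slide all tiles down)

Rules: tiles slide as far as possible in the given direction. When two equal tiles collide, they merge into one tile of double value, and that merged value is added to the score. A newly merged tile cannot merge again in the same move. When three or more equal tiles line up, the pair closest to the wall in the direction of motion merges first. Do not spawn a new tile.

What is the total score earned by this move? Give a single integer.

Slide down:
col 0: [0, 64, 64, 0] -> [0, 0, 0, 128]  score +128 (running 128)
col 1: [4, 16, 0, 16] -> [0, 0, 4, 32]  score +32 (running 160)
col 2: [4, 64, 16, 64] -> [4, 64, 16, 64]  score +0 (running 160)
col 3: [64, 8, 32, 64] -> [64, 8, 32, 64]  score +0 (running 160)
Board after move:
  0   0   4  64
  0   0  64   8
  0   4  16  32
128  32  64  64

Answer: 160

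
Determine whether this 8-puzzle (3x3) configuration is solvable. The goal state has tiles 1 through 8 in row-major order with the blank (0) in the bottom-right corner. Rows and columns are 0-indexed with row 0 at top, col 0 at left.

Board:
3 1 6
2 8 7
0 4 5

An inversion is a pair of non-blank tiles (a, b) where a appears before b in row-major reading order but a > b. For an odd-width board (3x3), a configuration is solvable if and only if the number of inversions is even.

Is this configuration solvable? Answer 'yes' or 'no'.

Inversions (pairs i<j in row-major order where tile[i] > tile[j] > 0): 10
10 is even, so the puzzle is solvable.

Answer: yes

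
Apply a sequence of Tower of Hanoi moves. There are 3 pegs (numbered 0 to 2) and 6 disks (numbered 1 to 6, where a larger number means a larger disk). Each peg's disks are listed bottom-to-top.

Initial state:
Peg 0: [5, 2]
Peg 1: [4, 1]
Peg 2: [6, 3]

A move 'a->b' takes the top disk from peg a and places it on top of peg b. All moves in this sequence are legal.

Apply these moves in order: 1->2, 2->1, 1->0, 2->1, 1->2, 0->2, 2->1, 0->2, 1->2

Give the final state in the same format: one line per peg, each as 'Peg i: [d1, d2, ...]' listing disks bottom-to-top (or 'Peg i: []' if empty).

Answer: Peg 0: [5]
Peg 1: [4]
Peg 2: [6, 3, 2, 1]

Derivation:
After move 1 (1->2):
Peg 0: [5, 2]
Peg 1: [4]
Peg 2: [6, 3, 1]

After move 2 (2->1):
Peg 0: [5, 2]
Peg 1: [4, 1]
Peg 2: [6, 3]

After move 3 (1->0):
Peg 0: [5, 2, 1]
Peg 1: [4]
Peg 2: [6, 3]

After move 4 (2->1):
Peg 0: [5, 2, 1]
Peg 1: [4, 3]
Peg 2: [6]

After move 5 (1->2):
Peg 0: [5, 2, 1]
Peg 1: [4]
Peg 2: [6, 3]

After move 6 (0->2):
Peg 0: [5, 2]
Peg 1: [4]
Peg 2: [6, 3, 1]

After move 7 (2->1):
Peg 0: [5, 2]
Peg 1: [4, 1]
Peg 2: [6, 3]

After move 8 (0->2):
Peg 0: [5]
Peg 1: [4, 1]
Peg 2: [6, 3, 2]

After move 9 (1->2):
Peg 0: [5]
Peg 1: [4]
Peg 2: [6, 3, 2, 1]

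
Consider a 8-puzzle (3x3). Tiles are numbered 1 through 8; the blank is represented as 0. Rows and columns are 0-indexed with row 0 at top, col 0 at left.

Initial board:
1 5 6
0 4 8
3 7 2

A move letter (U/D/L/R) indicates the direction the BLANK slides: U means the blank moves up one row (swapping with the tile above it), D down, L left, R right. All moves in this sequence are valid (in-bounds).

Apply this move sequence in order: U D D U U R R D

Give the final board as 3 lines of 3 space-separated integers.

After move 1 (U):
0 5 6
1 4 8
3 7 2

After move 2 (D):
1 5 6
0 4 8
3 7 2

After move 3 (D):
1 5 6
3 4 8
0 7 2

After move 4 (U):
1 5 6
0 4 8
3 7 2

After move 5 (U):
0 5 6
1 4 8
3 7 2

After move 6 (R):
5 0 6
1 4 8
3 7 2

After move 7 (R):
5 6 0
1 4 8
3 7 2

After move 8 (D):
5 6 8
1 4 0
3 7 2

Answer: 5 6 8
1 4 0
3 7 2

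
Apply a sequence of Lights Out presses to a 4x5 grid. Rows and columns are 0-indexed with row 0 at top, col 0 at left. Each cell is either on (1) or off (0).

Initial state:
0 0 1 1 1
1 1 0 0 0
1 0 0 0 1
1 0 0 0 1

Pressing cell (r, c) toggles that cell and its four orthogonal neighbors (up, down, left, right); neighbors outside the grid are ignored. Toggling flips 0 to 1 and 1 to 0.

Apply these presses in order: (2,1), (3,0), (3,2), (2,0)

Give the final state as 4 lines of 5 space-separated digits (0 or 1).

After press 1 at (2,1):
0 0 1 1 1
1 0 0 0 0
0 1 1 0 1
1 1 0 0 1

After press 2 at (3,0):
0 0 1 1 1
1 0 0 0 0
1 1 1 0 1
0 0 0 0 1

After press 3 at (3,2):
0 0 1 1 1
1 0 0 0 0
1 1 0 0 1
0 1 1 1 1

After press 4 at (2,0):
0 0 1 1 1
0 0 0 0 0
0 0 0 0 1
1 1 1 1 1

Answer: 0 0 1 1 1
0 0 0 0 0
0 0 0 0 1
1 1 1 1 1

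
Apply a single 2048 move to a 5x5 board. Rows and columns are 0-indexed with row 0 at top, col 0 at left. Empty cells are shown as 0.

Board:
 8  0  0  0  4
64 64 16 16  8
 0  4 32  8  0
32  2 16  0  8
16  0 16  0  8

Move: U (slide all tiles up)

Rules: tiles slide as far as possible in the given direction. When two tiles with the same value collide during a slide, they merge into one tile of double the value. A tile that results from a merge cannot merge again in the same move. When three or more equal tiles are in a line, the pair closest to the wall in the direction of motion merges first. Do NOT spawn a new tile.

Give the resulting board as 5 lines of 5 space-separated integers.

Answer:  8 64 16 16  4
64  4 32  8 16
32  2 32  0  8
16  0  0  0  0
 0  0  0  0  0

Derivation:
Slide up:
col 0: [8, 64, 0, 32, 16] -> [8, 64, 32, 16, 0]
col 1: [0, 64, 4, 2, 0] -> [64, 4, 2, 0, 0]
col 2: [0, 16, 32, 16, 16] -> [16, 32, 32, 0, 0]
col 3: [0, 16, 8, 0, 0] -> [16, 8, 0, 0, 0]
col 4: [4, 8, 0, 8, 8] -> [4, 16, 8, 0, 0]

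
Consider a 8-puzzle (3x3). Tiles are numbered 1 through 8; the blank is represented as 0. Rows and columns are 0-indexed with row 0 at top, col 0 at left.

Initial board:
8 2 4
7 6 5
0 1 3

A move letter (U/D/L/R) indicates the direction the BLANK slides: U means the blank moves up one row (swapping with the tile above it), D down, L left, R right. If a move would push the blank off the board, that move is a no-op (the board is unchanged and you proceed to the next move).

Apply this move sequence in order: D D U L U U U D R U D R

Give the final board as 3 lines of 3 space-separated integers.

After move 1 (D):
8 2 4
7 6 5
0 1 3

After move 2 (D):
8 2 4
7 6 5
0 1 3

After move 3 (U):
8 2 4
0 6 5
7 1 3

After move 4 (L):
8 2 4
0 6 5
7 1 3

After move 5 (U):
0 2 4
8 6 5
7 1 3

After move 6 (U):
0 2 4
8 6 5
7 1 3

After move 7 (U):
0 2 4
8 6 5
7 1 3

After move 8 (D):
8 2 4
0 6 5
7 1 3

After move 9 (R):
8 2 4
6 0 5
7 1 3

After move 10 (U):
8 0 4
6 2 5
7 1 3

After move 11 (D):
8 2 4
6 0 5
7 1 3

After move 12 (R):
8 2 4
6 5 0
7 1 3

Answer: 8 2 4
6 5 0
7 1 3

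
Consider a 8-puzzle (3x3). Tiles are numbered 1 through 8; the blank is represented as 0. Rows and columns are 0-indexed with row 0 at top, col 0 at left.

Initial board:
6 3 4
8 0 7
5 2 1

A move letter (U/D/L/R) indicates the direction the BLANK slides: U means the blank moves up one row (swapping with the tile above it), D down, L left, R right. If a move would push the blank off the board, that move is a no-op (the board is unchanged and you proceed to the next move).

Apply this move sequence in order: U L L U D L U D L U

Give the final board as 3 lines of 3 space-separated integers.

Answer: 0 6 4
8 3 7
5 2 1

Derivation:
After move 1 (U):
6 0 4
8 3 7
5 2 1

After move 2 (L):
0 6 4
8 3 7
5 2 1

After move 3 (L):
0 6 4
8 3 7
5 2 1

After move 4 (U):
0 6 4
8 3 7
5 2 1

After move 5 (D):
8 6 4
0 3 7
5 2 1

After move 6 (L):
8 6 4
0 3 7
5 2 1

After move 7 (U):
0 6 4
8 3 7
5 2 1

After move 8 (D):
8 6 4
0 3 7
5 2 1

After move 9 (L):
8 6 4
0 3 7
5 2 1

After move 10 (U):
0 6 4
8 3 7
5 2 1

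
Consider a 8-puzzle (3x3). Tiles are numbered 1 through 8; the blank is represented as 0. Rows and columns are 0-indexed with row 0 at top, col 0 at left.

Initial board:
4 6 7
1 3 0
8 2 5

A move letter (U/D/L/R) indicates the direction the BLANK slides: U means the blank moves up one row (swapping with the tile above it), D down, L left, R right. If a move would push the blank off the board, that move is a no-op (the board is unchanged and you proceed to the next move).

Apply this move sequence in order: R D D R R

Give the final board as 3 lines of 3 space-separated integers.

After move 1 (R):
4 6 7
1 3 0
8 2 5

After move 2 (D):
4 6 7
1 3 5
8 2 0

After move 3 (D):
4 6 7
1 3 5
8 2 0

After move 4 (R):
4 6 7
1 3 5
8 2 0

After move 5 (R):
4 6 7
1 3 5
8 2 0

Answer: 4 6 7
1 3 5
8 2 0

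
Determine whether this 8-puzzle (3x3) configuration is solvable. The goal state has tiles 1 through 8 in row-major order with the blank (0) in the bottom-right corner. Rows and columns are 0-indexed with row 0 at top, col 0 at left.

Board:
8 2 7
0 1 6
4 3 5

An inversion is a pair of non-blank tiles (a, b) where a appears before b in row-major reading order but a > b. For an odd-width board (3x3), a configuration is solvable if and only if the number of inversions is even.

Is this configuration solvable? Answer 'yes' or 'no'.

Answer: no

Derivation:
Inversions (pairs i<j in row-major order where tile[i] > tile[j] > 0): 17
17 is odd, so the puzzle is not solvable.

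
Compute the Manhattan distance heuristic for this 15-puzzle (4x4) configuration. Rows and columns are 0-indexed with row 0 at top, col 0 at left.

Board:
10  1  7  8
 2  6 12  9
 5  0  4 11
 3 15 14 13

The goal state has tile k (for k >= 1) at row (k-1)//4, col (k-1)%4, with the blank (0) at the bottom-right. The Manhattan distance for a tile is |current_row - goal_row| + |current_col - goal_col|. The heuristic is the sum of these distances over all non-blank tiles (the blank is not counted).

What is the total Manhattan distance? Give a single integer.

Tile 10: at (0,0), goal (2,1), distance |0-2|+|0-1| = 3
Tile 1: at (0,1), goal (0,0), distance |0-0|+|1-0| = 1
Tile 7: at (0,2), goal (1,2), distance |0-1|+|2-2| = 1
Tile 8: at (0,3), goal (1,3), distance |0-1|+|3-3| = 1
Tile 2: at (1,0), goal (0,1), distance |1-0|+|0-1| = 2
Tile 6: at (1,1), goal (1,1), distance |1-1|+|1-1| = 0
Tile 12: at (1,2), goal (2,3), distance |1-2|+|2-3| = 2
Tile 9: at (1,3), goal (2,0), distance |1-2|+|3-0| = 4
Tile 5: at (2,0), goal (1,0), distance |2-1|+|0-0| = 1
Tile 4: at (2,2), goal (0,3), distance |2-0|+|2-3| = 3
Tile 11: at (2,3), goal (2,2), distance |2-2|+|3-2| = 1
Tile 3: at (3,0), goal (0,2), distance |3-0|+|0-2| = 5
Tile 15: at (3,1), goal (3,2), distance |3-3|+|1-2| = 1
Tile 14: at (3,2), goal (3,1), distance |3-3|+|2-1| = 1
Tile 13: at (3,3), goal (3,0), distance |3-3|+|3-0| = 3
Sum: 3 + 1 + 1 + 1 + 2 + 0 + 2 + 4 + 1 + 3 + 1 + 5 + 1 + 1 + 3 = 29

Answer: 29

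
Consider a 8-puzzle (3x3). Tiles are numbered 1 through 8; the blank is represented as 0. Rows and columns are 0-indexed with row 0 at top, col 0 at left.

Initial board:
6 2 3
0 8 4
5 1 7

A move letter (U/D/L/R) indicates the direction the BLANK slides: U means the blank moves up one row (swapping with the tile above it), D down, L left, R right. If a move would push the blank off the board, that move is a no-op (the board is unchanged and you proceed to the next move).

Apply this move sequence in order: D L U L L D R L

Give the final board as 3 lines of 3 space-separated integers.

Answer: 6 2 3
5 8 4
0 1 7

Derivation:
After move 1 (D):
6 2 3
5 8 4
0 1 7

After move 2 (L):
6 2 3
5 8 4
0 1 7

After move 3 (U):
6 2 3
0 8 4
5 1 7

After move 4 (L):
6 2 3
0 8 4
5 1 7

After move 5 (L):
6 2 3
0 8 4
5 1 7

After move 6 (D):
6 2 3
5 8 4
0 1 7

After move 7 (R):
6 2 3
5 8 4
1 0 7

After move 8 (L):
6 2 3
5 8 4
0 1 7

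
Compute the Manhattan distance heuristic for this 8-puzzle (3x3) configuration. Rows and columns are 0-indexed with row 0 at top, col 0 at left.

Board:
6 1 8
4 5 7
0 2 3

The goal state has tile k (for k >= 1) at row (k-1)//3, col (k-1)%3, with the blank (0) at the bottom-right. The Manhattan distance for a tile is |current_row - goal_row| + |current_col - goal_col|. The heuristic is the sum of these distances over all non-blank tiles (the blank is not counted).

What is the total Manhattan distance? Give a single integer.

Answer: 14

Derivation:
Tile 6: (0,0)->(1,2) = 3
Tile 1: (0,1)->(0,0) = 1
Tile 8: (0,2)->(2,1) = 3
Tile 4: (1,0)->(1,0) = 0
Tile 5: (1,1)->(1,1) = 0
Tile 7: (1,2)->(2,0) = 3
Tile 2: (2,1)->(0,1) = 2
Tile 3: (2,2)->(0,2) = 2
Sum: 3 + 1 + 3 + 0 + 0 + 3 + 2 + 2 = 14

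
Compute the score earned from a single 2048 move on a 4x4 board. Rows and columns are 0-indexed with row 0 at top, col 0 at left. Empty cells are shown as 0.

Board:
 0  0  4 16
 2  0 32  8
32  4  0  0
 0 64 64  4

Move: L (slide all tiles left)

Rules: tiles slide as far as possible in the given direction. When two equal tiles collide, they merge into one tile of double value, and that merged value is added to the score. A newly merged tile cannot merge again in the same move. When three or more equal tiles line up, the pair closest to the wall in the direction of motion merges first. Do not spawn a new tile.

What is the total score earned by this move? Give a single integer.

Answer: 128

Derivation:
Slide left:
row 0: [0, 0, 4, 16] -> [4, 16, 0, 0]  score +0 (running 0)
row 1: [2, 0, 32, 8] -> [2, 32, 8, 0]  score +0 (running 0)
row 2: [32, 4, 0, 0] -> [32, 4, 0, 0]  score +0 (running 0)
row 3: [0, 64, 64, 4] -> [128, 4, 0, 0]  score +128 (running 128)
Board after move:
  4  16   0   0
  2  32   8   0
 32   4   0   0
128   4   0   0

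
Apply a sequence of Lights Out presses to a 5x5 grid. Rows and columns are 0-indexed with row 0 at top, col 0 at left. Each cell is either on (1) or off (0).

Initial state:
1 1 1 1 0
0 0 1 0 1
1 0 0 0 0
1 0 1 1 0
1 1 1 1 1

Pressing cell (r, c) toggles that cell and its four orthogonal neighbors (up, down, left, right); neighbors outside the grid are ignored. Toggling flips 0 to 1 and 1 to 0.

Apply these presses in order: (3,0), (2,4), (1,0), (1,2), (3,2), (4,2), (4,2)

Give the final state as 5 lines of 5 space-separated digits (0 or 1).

Answer: 0 1 0 1 0
1 0 0 1 0
1 0 0 1 1
0 0 0 0 1
0 1 0 1 1

Derivation:
After press 1 at (3,0):
1 1 1 1 0
0 0 1 0 1
0 0 0 0 0
0 1 1 1 0
0 1 1 1 1

After press 2 at (2,4):
1 1 1 1 0
0 0 1 0 0
0 0 0 1 1
0 1 1 1 1
0 1 1 1 1

After press 3 at (1,0):
0 1 1 1 0
1 1 1 0 0
1 0 0 1 1
0 1 1 1 1
0 1 1 1 1

After press 4 at (1,2):
0 1 0 1 0
1 0 0 1 0
1 0 1 1 1
0 1 1 1 1
0 1 1 1 1

After press 5 at (3,2):
0 1 0 1 0
1 0 0 1 0
1 0 0 1 1
0 0 0 0 1
0 1 0 1 1

After press 6 at (4,2):
0 1 0 1 0
1 0 0 1 0
1 0 0 1 1
0 0 1 0 1
0 0 1 0 1

After press 7 at (4,2):
0 1 0 1 0
1 0 0 1 0
1 0 0 1 1
0 0 0 0 1
0 1 0 1 1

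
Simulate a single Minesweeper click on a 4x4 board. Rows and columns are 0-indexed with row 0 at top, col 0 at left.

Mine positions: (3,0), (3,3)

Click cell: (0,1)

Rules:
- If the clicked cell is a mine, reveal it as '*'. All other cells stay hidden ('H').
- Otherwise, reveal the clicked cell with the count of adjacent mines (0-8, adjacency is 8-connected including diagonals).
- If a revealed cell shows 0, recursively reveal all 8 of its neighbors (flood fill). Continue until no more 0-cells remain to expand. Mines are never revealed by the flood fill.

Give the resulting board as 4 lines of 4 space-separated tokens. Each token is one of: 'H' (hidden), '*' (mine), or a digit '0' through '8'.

0 0 0 0
0 0 0 0
1 1 1 1
H H H H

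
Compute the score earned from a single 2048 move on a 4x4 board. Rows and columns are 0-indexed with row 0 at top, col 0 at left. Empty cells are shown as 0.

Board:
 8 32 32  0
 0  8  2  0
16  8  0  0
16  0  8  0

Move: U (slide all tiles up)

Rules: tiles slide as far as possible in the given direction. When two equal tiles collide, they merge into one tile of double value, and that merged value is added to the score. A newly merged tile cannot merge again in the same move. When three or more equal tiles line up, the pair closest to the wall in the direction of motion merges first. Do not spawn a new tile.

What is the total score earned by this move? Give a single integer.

Slide up:
col 0: [8, 0, 16, 16] -> [8, 32, 0, 0]  score +32 (running 32)
col 1: [32, 8, 8, 0] -> [32, 16, 0, 0]  score +16 (running 48)
col 2: [32, 2, 0, 8] -> [32, 2, 8, 0]  score +0 (running 48)
col 3: [0, 0, 0, 0] -> [0, 0, 0, 0]  score +0 (running 48)
Board after move:
 8 32 32  0
32 16  2  0
 0  0  8  0
 0  0  0  0

Answer: 48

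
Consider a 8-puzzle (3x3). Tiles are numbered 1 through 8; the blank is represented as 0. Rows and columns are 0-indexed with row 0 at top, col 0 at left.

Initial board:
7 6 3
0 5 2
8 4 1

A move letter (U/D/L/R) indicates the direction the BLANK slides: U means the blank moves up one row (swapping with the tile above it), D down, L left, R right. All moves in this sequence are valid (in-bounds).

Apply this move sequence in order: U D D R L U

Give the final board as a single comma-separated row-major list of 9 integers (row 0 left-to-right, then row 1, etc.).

After move 1 (U):
0 6 3
7 5 2
8 4 1

After move 2 (D):
7 6 3
0 5 2
8 4 1

After move 3 (D):
7 6 3
8 5 2
0 4 1

After move 4 (R):
7 6 3
8 5 2
4 0 1

After move 5 (L):
7 6 3
8 5 2
0 4 1

After move 6 (U):
7 6 3
0 5 2
8 4 1

Answer: 7, 6, 3, 0, 5, 2, 8, 4, 1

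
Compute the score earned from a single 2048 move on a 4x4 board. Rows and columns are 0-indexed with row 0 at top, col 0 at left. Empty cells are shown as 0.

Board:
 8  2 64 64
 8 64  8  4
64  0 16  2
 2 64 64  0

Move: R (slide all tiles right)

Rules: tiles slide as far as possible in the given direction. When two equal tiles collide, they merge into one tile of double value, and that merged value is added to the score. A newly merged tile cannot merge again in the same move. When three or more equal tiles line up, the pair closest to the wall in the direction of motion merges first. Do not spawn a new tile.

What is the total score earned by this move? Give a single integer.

Slide right:
row 0: [8, 2, 64, 64] -> [0, 8, 2, 128]  score +128 (running 128)
row 1: [8, 64, 8, 4] -> [8, 64, 8, 4]  score +0 (running 128)
row 2: [64, 0, 16, 2] -> [0, 64, 16, 2]  score +0 (running 128)
row 3: [2, 64, 64, 0] -> [0, 0, 2, 128]  score +128 (running 256)
Board after move:
  0   8   2 128
  8  64   8   4
  0  64  16   2
  0   0   2 128

Answer: 256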